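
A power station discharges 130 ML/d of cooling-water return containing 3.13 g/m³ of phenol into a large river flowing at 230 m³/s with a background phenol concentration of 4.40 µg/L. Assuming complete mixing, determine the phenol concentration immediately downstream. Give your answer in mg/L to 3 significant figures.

0.0247 mg/L

130 ML/d = 1.505 m³/s.
4.40 µg/L = 0.0044 mg/L.
By mass balance at complete mixing, C = (1.505·3.13 + 230·0.0044) / (1.505 + 230) = 5.721/231.5 = 0.02471 mg/L.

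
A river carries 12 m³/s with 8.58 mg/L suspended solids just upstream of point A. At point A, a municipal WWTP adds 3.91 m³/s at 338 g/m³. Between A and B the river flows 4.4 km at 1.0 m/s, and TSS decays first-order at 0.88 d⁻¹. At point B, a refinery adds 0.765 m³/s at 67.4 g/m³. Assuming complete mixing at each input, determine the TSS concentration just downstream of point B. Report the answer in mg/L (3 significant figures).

After input A: C = (12·8.58 + 3.91·338) / 15.91 = 89.54 mg/L.
Over the 4.4 km reach to input B (t = 4400 s = 0.05093 d), decay gives C = 89.54·exp(−0.88·0.05093) = 85.61 mg/L.
After input B: C = (15.91·85.61 + 0.765·67.4) / 16.68 = 84.78 mg/L.

84.8 mg/L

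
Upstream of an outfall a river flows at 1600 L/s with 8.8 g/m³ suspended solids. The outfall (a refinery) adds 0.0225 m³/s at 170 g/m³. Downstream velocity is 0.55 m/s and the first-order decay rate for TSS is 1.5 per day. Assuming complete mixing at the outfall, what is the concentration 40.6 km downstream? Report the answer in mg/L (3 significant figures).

3.06 mg/L

1600 L/s = 1.6 m³/s.
After complete mixing, C₀ = (0.0225·170 + 1.6·8.8) / 1.623 = 11.04 mg/L.
Travel time t = 4.06e+04 m / 0.55 m/s = 7.382e+04 s = 0.8544 d.
C = 11.04·exp(−1.5·0.8544) = 11.04·0.2776 = 3.063 mg/L.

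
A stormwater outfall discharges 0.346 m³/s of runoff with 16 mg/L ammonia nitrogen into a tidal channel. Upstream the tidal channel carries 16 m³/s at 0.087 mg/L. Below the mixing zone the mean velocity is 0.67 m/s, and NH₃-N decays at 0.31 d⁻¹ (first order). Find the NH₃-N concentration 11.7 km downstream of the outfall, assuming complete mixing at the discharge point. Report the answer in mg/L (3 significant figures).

After complete mixing, C₀ = (0.346·16 + 16·0.087) / 16.35 = 0.4238 mg/L.
Travel time t = 1.17e+04 m / 0.67 m/s = 1.746e+04 s = 0.2021 d.
C = 0.4238·exp(−0.31·0.2021) = 0.4238·0.9393 = 0.3981 mg/L.

0.398 mg/L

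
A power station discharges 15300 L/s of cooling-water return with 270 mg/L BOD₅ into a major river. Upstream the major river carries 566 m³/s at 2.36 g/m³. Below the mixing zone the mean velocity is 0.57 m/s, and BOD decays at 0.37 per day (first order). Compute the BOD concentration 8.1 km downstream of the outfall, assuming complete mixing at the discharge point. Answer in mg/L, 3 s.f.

8.85 mg/L

15300 L/s = 15.3 m³/s.
After complete mixing, C₀ = (15.3·270 + 566·2.36) / 581.3 = 9.404 mg/L.
Travel time t = 8100 m / 0.57 m/s = 1.421e+04 s = 0.1645 d.
C = 9.404·exp(−0.37·0.1645) = 9.404·0.941 = 8.849 mg/L.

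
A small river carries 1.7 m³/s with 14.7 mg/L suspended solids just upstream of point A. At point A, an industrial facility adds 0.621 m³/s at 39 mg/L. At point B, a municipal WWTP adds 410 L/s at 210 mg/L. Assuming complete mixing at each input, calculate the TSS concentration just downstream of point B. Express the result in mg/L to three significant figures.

49.5 mg/L

After input A: C = (1.7·14.7 + 0.621·39) / 2.321 = 21.2 mg/L.
410 L/s = 0.41 m³/s.
After input B: C = (2.321·21.2 + 0.41·210) / 2.731 = 49.55 mg/L.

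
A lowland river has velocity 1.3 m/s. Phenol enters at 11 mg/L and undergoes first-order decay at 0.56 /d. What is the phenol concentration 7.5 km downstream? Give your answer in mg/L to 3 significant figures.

Travel time t = 7.5 km / 1.3 m/s = 7500/1.3 = 5769 s = 0.06677 d.
First-order decay: C = 11·exp(−0.56·0.06677) = 11·0.9633 = 10.6 mg/L.

10.6 mg/L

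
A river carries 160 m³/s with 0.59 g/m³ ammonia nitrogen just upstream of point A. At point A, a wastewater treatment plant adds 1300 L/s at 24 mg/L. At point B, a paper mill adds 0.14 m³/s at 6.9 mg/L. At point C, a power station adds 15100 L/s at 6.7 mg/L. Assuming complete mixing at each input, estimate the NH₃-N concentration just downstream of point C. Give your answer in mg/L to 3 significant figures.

1300 L/s = 1.3 m³/s.
After input A: C = (160·0.59 + 1.3·24) / 161.3 = 0.7787 mg/L.
After input B: C = (161.3·0.7787 + 0.14·6.9) / 161.4 = 0.784 mg/L.
15100 L/s = 15.1 m³/s.
After input C: C = (161.4·0.784 + 15.1·6.7) / 176.5 = 1.29 mg/L.

1.29 mg/L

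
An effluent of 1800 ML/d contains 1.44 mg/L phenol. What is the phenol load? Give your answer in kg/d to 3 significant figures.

1800 ML/d = 20.83 m³/s.
Mass flux = Q·C = 20.83 m³/s × 1.44 g/m³ = 30 g/s.
= 30 g/s × 86.4 = 2592 kg/d.

2590 kg/d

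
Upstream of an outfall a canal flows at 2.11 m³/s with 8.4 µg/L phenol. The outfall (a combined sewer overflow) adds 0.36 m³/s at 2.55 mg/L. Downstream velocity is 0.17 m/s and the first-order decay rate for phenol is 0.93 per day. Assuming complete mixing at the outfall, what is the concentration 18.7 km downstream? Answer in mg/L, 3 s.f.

8.4 µg/L = 0.0084 mg/L.
After complete mixing, C₀ = (0.36·2.55 + 2.11·0.0084) / 2.47 = 0.3788 mg/L.
Travel time t = 1.87e+04 m / 0.17 m/s = 1.1e+05 s = 1.273 d.
C = 0.3788·exp(−0.93·1.273) = 0.3788·0.306 = 0.1159 mg/L.

0.116 mg/L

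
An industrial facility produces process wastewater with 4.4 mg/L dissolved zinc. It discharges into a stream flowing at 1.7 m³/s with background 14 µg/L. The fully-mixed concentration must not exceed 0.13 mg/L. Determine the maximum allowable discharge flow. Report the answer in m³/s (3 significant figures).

14 µg/L = 0.014 mg/L.
Mass balance at complete mixing: C_std·(Q_w + Q_r) = Q_w·C_e + Q_r·C_b.
Rearranging, Q_w = Q_r·(C_std − C_b)/(C_e − C_std) = 1.7·(0.13 − 0.014) / (4.4 − 0.13) = 0.04618 m³/s.

0.0462 m³/s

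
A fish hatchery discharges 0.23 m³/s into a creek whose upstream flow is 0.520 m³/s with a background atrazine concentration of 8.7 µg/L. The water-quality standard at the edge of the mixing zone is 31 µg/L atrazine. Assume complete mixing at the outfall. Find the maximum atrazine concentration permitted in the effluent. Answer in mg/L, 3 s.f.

0.0814 mg/L

8.7 µg/L = 0.0087 mg/L.
31 µg/L = 0.031 mg/L.
Mass balance: 0.031·0.75 = 0.23·Cₑ + 0.52·0.0087.
Cₑ = (0.02325 − 0.004524) / 0.23 = 0.08142 mg/L.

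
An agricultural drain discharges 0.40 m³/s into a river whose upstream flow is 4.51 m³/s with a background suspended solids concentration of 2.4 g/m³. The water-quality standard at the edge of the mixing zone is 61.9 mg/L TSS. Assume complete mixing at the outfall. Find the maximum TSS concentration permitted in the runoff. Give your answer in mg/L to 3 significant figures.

733 mg/L

Mass balance: 61.9·4.91 = 0.4·Cₑ + 4.51·2.4.
Cₑ = (303.9 − 10.82) / 0.4 = 732.8 mg/L.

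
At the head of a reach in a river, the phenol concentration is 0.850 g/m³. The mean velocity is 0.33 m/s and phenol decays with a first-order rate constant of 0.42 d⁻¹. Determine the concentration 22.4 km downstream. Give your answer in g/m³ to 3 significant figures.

0.611 g/m³

Travel time t = 22.4 km / 0.33 m/s = 2.24e+04/0.33 = 6.788e+04 s = 0.7856 d.
First-order decay: C = 0.850·exp(−0.42·0.7856) = 0.850·0.7189 = 0.6111 g/m³.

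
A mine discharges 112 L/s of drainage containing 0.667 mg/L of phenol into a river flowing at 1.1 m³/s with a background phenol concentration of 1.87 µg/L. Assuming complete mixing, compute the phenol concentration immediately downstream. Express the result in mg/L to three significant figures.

112 L/s = 0.112 m³/s.
1.87 µg/L = 0.00187 mg/L.
Flow-weighted mixing gives C = (0.112·0.667 + 1.1·0.00187) / (0.112 + 1.1) = 0.07676/1.212 = 0.06333 mg/L.

0.0633 mg/L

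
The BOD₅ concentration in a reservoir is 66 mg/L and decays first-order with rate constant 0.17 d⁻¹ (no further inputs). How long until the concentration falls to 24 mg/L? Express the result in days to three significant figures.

t = ln(C₀/C)/k = ln(66/24)/0.17 = 1.012/0.17 = 5.951 d.

5.95 d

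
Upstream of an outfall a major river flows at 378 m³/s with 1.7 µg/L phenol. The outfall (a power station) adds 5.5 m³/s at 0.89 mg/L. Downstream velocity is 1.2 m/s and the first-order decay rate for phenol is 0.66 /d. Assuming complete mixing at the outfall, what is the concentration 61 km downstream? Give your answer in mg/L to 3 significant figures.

1.7 µg/L = 0.0017 mg/L.
After complete mixing, C₀ = (5.5·0.89 + 378·0.0017) / 383.5 = 0.01444 mg/L.
Travel time t = 6.1e+04 m / 1.2 m/s = 5.083e+04 s = 0.5883 d.
C = 0.01444·exp(−0.66·0.5883) = 0.01444·0.6782 = 0.009793 mg/L.

0.00979 mg/L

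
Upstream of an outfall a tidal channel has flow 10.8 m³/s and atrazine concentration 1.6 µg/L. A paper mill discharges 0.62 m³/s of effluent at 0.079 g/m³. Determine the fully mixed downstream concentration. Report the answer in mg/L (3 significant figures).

1.6 µg/L = 0.0016 mg/L.
Conservation of mass across the mixing zone: C = (0.62·0.079 + 10.8·0.0016) / (0.62 + 10.8) = 0.06626/11.42 = 0.005802 mg/L.

0.00580 mg/L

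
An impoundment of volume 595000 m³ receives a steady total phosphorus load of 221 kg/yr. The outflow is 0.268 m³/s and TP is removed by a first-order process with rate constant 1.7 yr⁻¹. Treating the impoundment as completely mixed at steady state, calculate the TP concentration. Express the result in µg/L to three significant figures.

Outflow Q = 0.268 m³/s × 3.156e+07 s/yr = 8.457e+06 m³/yr.
Steady-state CSTR mass balance: W = Q·C + k·V·C, so C = W/(Q + kV).
Q + kV = 8.457e+06 + 1.7·595000 = 9.469e+06 m³/yr.
C = 221/9.469e+06 = 2.334e-05 kg/m³ = 0.02334 mg/L = 23.34 µg/L.

23.3 µg/L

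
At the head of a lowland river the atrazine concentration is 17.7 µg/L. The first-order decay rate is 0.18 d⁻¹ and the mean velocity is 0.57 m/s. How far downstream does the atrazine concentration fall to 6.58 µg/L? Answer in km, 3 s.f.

From C = C₀·e^(−kt), t = ln(C₀/C)/k = ln(17.7/6.58)/0.18 = 0.9895/0.18 = 5.497 d.
Distance = v·t = 0.57 m/s × 4.75e+05 s = 2.707e+05 m = 270.7 km.

271 km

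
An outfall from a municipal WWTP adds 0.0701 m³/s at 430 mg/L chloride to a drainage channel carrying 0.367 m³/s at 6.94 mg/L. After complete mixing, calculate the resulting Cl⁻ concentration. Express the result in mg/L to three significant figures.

74.8 mg/L

By mass balance at complete mixing, C = (0.0701·430 + 0.367·6.94) / (0.0701 + 0.367) = 32.69/0.4371 = 74.79 mg/L.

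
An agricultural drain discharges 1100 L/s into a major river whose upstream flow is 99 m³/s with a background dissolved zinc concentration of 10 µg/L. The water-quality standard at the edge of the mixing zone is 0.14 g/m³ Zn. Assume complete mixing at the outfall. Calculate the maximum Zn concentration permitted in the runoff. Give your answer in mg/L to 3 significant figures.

1100 L/s = 1.1 m³/s.
10 µg/L = 0.01 mg/L.
Mass balance: 0.14·100.1 = 1.1·Cₑ + 99·0.01.
Cₑ = (14.01 − 0.99) / 1.1 = 11.84 mg/L.

11.8 mg/L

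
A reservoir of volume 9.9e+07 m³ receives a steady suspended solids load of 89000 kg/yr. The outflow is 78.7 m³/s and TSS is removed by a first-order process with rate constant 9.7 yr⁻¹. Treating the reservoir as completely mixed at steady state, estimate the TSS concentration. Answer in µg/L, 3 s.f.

Outflow Q = 78.7 m³/s × 3.156e+07 s/yr = 2.484e+09 m³/yr.
Steady-state CSTR mass balance: W = Q·C + k·V·C, so C = W/(Q + kV).
Q + kV = 2.484e+09 + 9.7·9.9e+07 = 3.444e+09 m³/yr.
C = 89000/3.444e+09 = 2.584e-05 kg/m³ = 0.02584 mg/L = 25.84 µg/L.

25.8 µg/L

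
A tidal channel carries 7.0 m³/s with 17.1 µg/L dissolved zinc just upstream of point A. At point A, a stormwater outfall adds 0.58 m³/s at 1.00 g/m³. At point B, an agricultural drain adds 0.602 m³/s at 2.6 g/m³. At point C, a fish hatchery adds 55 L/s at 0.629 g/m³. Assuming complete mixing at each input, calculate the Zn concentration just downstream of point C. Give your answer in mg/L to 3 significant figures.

17.1 µg/L = 0.0171 mg/L.
After input A: C = (7·0.0171 + 0.58·1) / 7.58 = 0.09231 mg/L.
After input B: C = (7.58·0.09231 + 0.602·2.6) / 8.182 = 0.2768 mg/L.
55 L/s = 0.055 m³/s.
After input C: C = (8.182·0.2768 + 0.055·0.629) / 8.237 = 0.2792 mg/L.

0.279 mg/L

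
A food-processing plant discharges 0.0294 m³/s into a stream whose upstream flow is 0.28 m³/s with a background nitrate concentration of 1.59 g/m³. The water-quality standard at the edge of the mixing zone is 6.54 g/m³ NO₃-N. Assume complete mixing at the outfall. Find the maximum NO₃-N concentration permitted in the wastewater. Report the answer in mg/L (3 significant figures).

53.7 mg/L

Mass balance: 6.54·0.3094 = 0.0294·Cₑ + 0.28·1.59.
Cₑ = (2.023 − 0.4452) / 0.0294 = 53.68 mg/L.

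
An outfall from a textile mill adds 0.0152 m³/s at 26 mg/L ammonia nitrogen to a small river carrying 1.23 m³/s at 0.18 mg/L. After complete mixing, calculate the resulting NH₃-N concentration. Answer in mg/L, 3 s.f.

0.495 mg/L

By mass balance at complete mixing, C = (0.0152·26 + 1.23·0.18) / (0.0152 + 1.23) = 0.6166/1.245 = 0.4952 mg/L.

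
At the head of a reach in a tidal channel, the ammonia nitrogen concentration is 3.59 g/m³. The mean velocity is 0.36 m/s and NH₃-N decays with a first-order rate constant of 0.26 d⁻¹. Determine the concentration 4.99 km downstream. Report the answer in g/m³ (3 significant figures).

3.44 g/m³

Travel time t = 4.99 km / 0.36 m/s = 4990/0.36 = 1.386e+04 s = 0.1604 d.
First-order decay: C = 3.59·exp(−0.26·0.1604) = 3.59·0.9591 = 3.443 g/m³.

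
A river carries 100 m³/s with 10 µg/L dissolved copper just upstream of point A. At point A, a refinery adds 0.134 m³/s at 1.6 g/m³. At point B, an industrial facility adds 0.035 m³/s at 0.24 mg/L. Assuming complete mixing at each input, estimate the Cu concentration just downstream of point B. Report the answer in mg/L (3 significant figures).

0.0122 mg/L

10 µg/L = 0.01 mg/L.
After input A: C = (100·0.01 + 0.134·1.6) / 100.1 = 0.01213 mg/L.
After input B: C = (100.1·0.01213 + 0.035·0.24) / 100.2 = 0.01221 mg/L.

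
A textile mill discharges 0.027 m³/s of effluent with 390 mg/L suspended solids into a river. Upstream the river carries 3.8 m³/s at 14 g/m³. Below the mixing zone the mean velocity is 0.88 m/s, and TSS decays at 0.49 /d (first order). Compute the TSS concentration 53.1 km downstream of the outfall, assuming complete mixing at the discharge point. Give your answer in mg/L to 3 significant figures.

After complete mixing, C₀ = (0.027·390 + 3.8·14) / 3.827 = 16.65 mg/L.
Travel time t = 5.31e+04 m / 0.88 m/s = 6.034e+04 s = 0.6984 d.
C = 16.65·exp(−0.49·0.6984) = 16.65·0.7102 = 11.83 mg/L.

11.8 mg/L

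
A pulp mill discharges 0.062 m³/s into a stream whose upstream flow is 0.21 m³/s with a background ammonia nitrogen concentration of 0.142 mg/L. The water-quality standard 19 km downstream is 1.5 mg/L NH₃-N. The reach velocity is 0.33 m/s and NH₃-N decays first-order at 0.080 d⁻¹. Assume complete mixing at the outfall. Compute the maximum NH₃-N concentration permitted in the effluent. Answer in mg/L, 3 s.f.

Travel time to the compliance point: t = 1.9e+04/0.33 = 5.758e+04 s = 0.6664 d; decay factor exp(−0.080·0.6664) = 0.9481.
So the concentration just after mixing may be at most 1.5/0.9481 = 1.582 mg/L.
Mass balance: 1.582·0.272 = 0.062·Cₑ + 0.21·0.142.
Cₑ = (0.4303 − 0.02982) / 0.062 = 6.46 mg/L.

6.46 mg/L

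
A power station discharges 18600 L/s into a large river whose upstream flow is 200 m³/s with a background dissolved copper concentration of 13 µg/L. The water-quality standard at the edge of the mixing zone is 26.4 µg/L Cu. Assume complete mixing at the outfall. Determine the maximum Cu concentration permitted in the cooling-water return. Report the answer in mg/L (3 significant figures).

18600 L/s = 18.6 m³/s.
13 µg/L = 0.013 mg/L.
26.4 µg/L = 0.0264 mg/L.
Mass balance: 0.0264·218.6 = 18.6·Cₑ + 200·0.013.
Cₑ = (5.771 − 2.6) / 18.6 = 0.1705 mg/L.

0.170 mg/L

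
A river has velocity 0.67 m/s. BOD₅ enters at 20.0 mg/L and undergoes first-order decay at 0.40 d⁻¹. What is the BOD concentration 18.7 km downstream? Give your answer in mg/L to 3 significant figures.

17.6 mg/L

Travel time t = 18.7 km / 0.67 m/s = 1.87e+04/0.67 = 2.791e+04 s = 0.323 d.
First-order decay: C = 20.0·exp(−0.40·0.323) = 20.0·0.8788 = 17.58 mg/L.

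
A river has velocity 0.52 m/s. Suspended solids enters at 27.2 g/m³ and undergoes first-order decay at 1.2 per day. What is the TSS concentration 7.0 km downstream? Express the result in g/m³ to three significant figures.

Travel time t = 7.0 km / 0.52 m/s = 7000/0.52 = 1.346e+04 s = 0.1558 d.
First-order decay: C = 27.2·exp(−1.2·0.1558) = 27.2·0.8295 = 22.56 g/m³.

22.6 g/m³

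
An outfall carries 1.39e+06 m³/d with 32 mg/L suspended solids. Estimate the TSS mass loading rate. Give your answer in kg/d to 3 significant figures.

44500 kg/d

1.39e+06 m³/d = 16.09 m³/s.
Mass flux = Q·C = 16.09 m³/s × 32 g/m³ = 514.8 g/s.
= 514.8 g/s × 86.4 = 4.448e+04 kg/d.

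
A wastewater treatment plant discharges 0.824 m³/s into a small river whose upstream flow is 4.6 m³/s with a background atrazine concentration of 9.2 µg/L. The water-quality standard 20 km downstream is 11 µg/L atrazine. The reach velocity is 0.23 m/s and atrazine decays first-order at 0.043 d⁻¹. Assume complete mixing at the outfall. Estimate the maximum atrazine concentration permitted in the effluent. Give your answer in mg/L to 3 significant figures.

0.0243 mg/L

9.2 µg/L = 0.0092 mg/L.
11 µg/L = 0.011 mg/L.
Travel time to the compliance point: t = 2e+04/0.23 = 8.696e+04 s = 1.006 d; decay factor exp(−0.043·1.006) = 0.9576.
So the concentration just after mixing may be at most 0.011/0.9576 = 0.01149 mg/L.
Mass balance: 0.01149·5.424 = 0.824·Cₑ + 4.6·0.0092.
Cₑ = (0.0623 − 0.04232) / 0.824 = 0.02425 mg/L.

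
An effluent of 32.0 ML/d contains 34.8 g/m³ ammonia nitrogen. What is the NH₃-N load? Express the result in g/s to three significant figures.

12.9 g/s

32.0 ML/d = 0.3704 m³/s.
Mass flux = Q·C = 0.3704 m³/s × 34.8 g/m³ = 12.89 g/s.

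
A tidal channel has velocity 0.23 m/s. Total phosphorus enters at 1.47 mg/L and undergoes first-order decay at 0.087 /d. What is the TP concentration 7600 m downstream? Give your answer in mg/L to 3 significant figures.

1.42 mg/L

Travel time t = 7600 m / 0.23 m/s = 7600/0.23 = 3.304e+04 s = 0.3824 d.
First-order decay: C = 1.47·exp(−0.087·0.3824) = 1.47·0.9673 = 1.422 mg/L.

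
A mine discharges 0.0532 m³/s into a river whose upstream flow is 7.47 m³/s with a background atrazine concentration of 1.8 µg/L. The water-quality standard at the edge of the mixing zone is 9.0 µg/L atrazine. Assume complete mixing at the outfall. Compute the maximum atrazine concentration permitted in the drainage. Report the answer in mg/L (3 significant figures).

1.02 mg/L

1.8 µg/L = 0.0018 mg/L.
9.0 µg/L = 0.009 mg/L.
Mass balance: 0.009·7.523 = 0.0532·Cₑ + 7.47·0.0018.
Cₑ = (0.06771 − 0.01345) / 0.0532 = 1.02 mg/L.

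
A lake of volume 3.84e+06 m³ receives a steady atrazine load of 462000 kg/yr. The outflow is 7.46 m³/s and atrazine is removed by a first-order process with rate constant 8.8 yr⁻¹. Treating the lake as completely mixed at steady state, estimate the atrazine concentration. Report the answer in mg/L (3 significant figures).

Outflow Q = 7.46 m³/s × 3.156e+07 s/yr = 2.354e+08 m³/yr.
Steady-state CSTR mass balance: W = Q·C + k·V·C, so C = W/(Q + kV).
Q + kV = 2.354e+08 + 8.8·3.84e+06 = 2.692e+08 m³/yr.
C = 462000/2.692e+08 = 0.001716 kg/m³ = 1.716 mg/L.

1.72 mg/L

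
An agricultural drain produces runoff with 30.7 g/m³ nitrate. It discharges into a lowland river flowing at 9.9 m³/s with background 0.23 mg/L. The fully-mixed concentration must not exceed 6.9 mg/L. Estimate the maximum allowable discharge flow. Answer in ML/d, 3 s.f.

240 ML/d

Mass balance at complete mixing: C_std·(Q_w + Q_r) = Q_w·C_e + Q_r·C_b.
Rearranging, Q_w = Q_r·(C_std − C_b)/(C_e − C_std) = 9.9·(6.9 − 0.23) / (30.7 − 6.9) = 2.774 m³/s.
= 239.7 ML/d.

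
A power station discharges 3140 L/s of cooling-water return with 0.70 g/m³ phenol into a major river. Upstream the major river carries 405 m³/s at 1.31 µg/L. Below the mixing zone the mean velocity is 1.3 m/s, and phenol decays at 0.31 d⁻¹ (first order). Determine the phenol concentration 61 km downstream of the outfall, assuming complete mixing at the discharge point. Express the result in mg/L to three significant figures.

0.00565 mg/L

3140 L/s = 3.14 m³/s.
1.31 µg/L = 0.00131 mg/L.
After complete mixing, C₀ = (3.14·0.7 + 405·0.00131) / 408.1 = 0.006685 mg/L.
Travel time t = 6.1e+04 m / 1.3 m/s = 4.692e+04 s = 0.5431 d.
C = 0.006685·exp(−0.31·0.5431) = 0.006685·0.8451 = 0.005649 mg/L.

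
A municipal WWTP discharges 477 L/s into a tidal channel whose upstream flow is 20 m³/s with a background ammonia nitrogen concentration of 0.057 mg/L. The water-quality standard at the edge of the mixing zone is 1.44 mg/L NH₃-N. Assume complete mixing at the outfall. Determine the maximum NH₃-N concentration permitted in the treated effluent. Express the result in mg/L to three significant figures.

59.4 mg/L

477 L/s = 0.477 m³/s.
Mass balance: 1.44·20.48 = 0.477·Cₑ + 20·0.057.
Cₑ = (29.49 − 1.14) / 0.477 = 59.43 mg/L.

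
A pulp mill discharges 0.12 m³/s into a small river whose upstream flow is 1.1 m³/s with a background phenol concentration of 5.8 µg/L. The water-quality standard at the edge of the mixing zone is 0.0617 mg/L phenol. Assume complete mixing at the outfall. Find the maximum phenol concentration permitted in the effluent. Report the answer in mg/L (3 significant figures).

0.574 mg/L

5.8 µg/L = 0.0058 mg/L.
Mass balance: 0.0617·1.22 = 0.12·Cₑ + 1.1·0.0058.
Cₑ = (0.07527 − 0.00638) / 0.12 = 0.5741 mg/L.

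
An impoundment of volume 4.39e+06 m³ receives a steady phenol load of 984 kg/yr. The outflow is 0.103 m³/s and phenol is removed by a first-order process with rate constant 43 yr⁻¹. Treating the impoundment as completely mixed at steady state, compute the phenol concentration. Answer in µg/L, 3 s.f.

Outflow Q = 0.103 m³/s × 3.156e+07 s/yr = 3.25e+06 m³/yr.
Steady-state CSTR mass balance: W = Q·C + k·V·C, so C = W/(Q + kV).
Q + kV = 3.25e+06 + 43·4.39e+06 = 1.92e+08 m³/yr.
C = 984/1.92e+08 = 5.124e-06 kg/m³ = 0.005124 mg/L = 5.124 µg/L.

5.12 µg/L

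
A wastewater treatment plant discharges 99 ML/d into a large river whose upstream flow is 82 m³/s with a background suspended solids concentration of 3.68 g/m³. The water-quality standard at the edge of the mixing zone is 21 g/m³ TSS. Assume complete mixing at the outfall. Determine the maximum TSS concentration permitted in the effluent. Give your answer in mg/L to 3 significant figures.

1260 mg/L

99 ML/d = 1.146 m³/s.
Mass balance: 21·83.15 = 1.146·Cₑ + 82·3.68.
Cₑ = (1746 − 301.8) / 1.146 = 1260 mg/L.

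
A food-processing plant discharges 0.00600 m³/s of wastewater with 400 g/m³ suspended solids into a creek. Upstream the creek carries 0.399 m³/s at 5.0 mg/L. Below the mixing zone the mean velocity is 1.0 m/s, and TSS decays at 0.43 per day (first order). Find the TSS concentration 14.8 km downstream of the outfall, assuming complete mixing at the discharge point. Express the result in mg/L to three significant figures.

After complete mixing, C₀ = (0.006·400 + 0.399·5) / 0.405 = 10.85 mg/L.
Travel time t = 1.48e+04 m / 1.0 m/s = 1.48e+04 s = 0.1713 d.
C = 10.85·exp(−0.43·0.1713) = 10.85·0.929 = 10.08 mg/L.

10.1 mg/L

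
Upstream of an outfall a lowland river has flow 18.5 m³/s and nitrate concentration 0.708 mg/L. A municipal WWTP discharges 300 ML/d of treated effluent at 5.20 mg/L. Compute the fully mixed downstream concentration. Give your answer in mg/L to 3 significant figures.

1.42 mg/L

300 ML/d = 3.472 m³/s.
Conservation of mass across the mixing zone: C = (3.472·5.2 + 18.5·0.708) / (3.472 + 18.5) = 31.15/21.97 = 1.418 mg/L.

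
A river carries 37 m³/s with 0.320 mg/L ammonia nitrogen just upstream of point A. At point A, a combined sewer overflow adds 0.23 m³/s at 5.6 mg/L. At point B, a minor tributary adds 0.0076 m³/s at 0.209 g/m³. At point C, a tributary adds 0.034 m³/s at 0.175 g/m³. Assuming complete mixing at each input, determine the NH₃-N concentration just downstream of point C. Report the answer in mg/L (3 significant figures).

After input A: C = (37·0.32 + 0.23·5.6) / 37.23 = 0.3526 mg/L.
After input B: C = (37.23·0.3526 + 0.0076·0.209) / 37.24 = 0.3526 mg/L.
After input C: C = (37.24·0.3526 + 0.034·0.175) / 37.27 = 0.3524 mg/L.

0.352 mg/L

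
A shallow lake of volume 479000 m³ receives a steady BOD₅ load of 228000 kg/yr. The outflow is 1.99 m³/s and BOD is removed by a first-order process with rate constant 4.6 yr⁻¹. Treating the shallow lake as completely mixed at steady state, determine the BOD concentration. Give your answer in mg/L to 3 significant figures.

Outflow Q = 1.99 m³/s × 3.156e+07 s/yr = 6.28e+07 m³/yr.
Steady-state CSTR mass balance: W = Q·C + k·V·C, so C = W/(Q + kV).
Q + kV = 6.28e+07 + 4.6·479000 = 6.5e+07 m³/yr.
C = 228000/6.5e+07 = 0.003508 kg/m³ = 3.508 mg/L.

3.51 mg/L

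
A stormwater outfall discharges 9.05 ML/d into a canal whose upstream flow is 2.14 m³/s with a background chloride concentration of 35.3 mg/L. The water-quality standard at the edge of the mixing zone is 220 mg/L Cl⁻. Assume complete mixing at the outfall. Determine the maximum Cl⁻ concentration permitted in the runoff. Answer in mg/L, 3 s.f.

9.05 ML/d = 0.1047 m³/s.
Mass balance: 220·2.245 = 0.1047·Cₑ + 2.14·35.3.
Cₑ = (493.8 − 75.54) / 0.1047 = 3994 mg/L.

3990 mg/L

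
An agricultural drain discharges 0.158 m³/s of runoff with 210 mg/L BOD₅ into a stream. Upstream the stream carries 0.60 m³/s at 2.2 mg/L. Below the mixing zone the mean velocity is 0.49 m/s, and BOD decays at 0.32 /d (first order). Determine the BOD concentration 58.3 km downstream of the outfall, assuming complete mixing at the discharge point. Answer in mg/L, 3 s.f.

29.3 mg/L

After complete mixing, C₀ = (0.158·210 + 0.6·2.2) / 0.758 = 45.51 mg/L.
Travel time t = 5.83e+04 m / 0.49 m/s = 1.19e+05 s = 1.377 d.
C = 45.51·exp(−0.32·1.377) = 45.51·0.6436 = 29.29 mg/L.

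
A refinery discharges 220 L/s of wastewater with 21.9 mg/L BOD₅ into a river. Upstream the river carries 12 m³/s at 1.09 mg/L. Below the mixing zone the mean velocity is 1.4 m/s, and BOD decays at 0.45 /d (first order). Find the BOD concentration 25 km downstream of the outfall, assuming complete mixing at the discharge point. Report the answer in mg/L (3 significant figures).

220 L/s = 0.22 m³/s.
After complete mixing, C₀ = (0.22·21.9 + 12·1.09) / 12.22 = 1.465 mg/L.
Travel time t = 2.5e+04 m / 1.4 m/s = 1.786e+04 s = 0.2067 d.
C = 1.465·exp(−0.45·0.2067) = 1.465·0.9112 = 1.335 mg/L.

1.33 mg/L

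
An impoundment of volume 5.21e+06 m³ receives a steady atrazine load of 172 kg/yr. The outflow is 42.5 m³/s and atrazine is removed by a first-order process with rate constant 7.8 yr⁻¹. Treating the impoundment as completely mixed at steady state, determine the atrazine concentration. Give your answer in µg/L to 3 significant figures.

Outflow Q = 42.5 m³/s × 3.156e+07 s/yr = 1.341e+09 m³/yr.
Steady-state CSTR mass balance: W = Q·C + k·V·C, so C = W/(Q + kV).
Q + kV = 1.341e+09 + 7.8·5.21e+06 = 1.382e+09 m³/yr.
C = 172/1.382e+09 = 1.245e-07 kg/m³ = 0.0001245 mg/L = 0.1245 µg/L.

0.124 µg/L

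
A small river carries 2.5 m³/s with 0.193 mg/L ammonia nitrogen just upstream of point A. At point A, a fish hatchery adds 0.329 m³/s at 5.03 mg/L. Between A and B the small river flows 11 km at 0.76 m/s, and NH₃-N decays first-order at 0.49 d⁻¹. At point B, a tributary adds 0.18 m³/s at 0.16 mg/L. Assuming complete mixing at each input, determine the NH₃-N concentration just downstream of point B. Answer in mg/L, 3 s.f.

After input A: C = (2.5·0.193 + 0.329·5.03) / 2.829 = 0.7555 mg/L.
Over the 11 km reach to input B (t = 1.447e+04 s = 0.1675 d), decay gives C = 0.7555·exp(−0.49·0.1675) = 0.696 mg/L.
After input B: C = (2.829·0.696 + 0.18·0.16) / 3.009 = 0.6639 mg/L.

0.664 mg/L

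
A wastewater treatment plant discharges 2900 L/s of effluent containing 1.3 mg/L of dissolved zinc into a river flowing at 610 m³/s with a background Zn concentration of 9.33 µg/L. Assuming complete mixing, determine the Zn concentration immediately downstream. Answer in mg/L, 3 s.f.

0.0154 mg/L

2900 L/s = 2.9 m³/s.
9.33 µg/L = 0.00933 mg/L.
Conservation of mass across the mixing zone: C = (2.9·1.3 + 610·0.00933) / (2.9 + 610) = 9.461/612.9 = 0.01544 mg/L.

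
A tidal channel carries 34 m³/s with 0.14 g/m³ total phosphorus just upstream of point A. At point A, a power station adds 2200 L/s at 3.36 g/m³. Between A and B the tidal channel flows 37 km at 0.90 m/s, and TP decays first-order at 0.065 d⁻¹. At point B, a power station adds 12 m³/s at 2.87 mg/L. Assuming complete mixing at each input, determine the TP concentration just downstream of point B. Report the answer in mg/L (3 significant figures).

2200 L/s = 2.2 m³/s.
After input A: C = (34·0.14 + 2.2·3.36) / 36.2 = 0.3357 mg/L.
Over the 37 km reach to input B (t = 4.111e+04 s = 0.4758 d), decay gives C = 0.3357·exp(−0.065·0.4758) = 0.3255 mg/L.
After input B: C = (36.2·0.3255 + 12·2.87) / 48.2 = 0.959 mg/L.

0.959 mg/L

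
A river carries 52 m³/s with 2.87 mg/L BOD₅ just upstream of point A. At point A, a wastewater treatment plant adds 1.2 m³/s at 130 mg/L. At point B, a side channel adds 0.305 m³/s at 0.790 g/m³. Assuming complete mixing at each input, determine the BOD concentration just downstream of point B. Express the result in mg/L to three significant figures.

5.71 mg/L

After input A: C = (52·2.87 + 1.2·130) / 53.2 = 5.738 mg/L.
After input B: C = (53.2·5.738 + 0.305·0.79) / 53.51 = 5.709 mg/L.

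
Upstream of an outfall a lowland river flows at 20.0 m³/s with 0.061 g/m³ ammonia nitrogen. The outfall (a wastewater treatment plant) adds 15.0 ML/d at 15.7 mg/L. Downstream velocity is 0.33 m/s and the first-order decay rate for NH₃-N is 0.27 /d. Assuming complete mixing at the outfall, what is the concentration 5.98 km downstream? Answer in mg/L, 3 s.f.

15.0 ML/d = 0.1736 m³/s.
After complete mixing, C₀ = (0.1736·15.7 + 20·0.061) / 20.17 = 0.1956 mg/L.
Travel time t = 5980 m / 0.33 m/s = 1.812e+04 s = 0.2097 d.
C = 0.1956·exp(−0.27·0.2097) = 0.1956·0.9449 = 0.1848 mg/L.

0.185 mg/L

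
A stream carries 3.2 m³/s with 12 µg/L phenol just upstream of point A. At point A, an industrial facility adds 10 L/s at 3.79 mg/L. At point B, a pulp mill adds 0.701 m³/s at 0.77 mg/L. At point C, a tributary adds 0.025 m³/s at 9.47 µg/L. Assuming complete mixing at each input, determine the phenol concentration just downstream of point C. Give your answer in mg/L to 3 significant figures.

12 µg/L = 0.012 mg/L.
10 L/s = 0.01 m³/s.
After input A: C = (3.2·0.012 + 0.01·3.79) / 3.21 = 0.02377 mg/L.
After input B: C = (3.21·0.02377 + 0.701·0.77) / 3.911 = 0.1575 mg/L.
9.47 µg/L = 0.00947 mg/L.
After input C: C = (3.911·0.1575 + 0.025·0.00947) / 3.936 = 0.1566 mg/L.

0.157 mg/L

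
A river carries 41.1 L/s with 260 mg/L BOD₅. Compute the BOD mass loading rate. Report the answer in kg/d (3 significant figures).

41.1 L/s = 0.0411 m³/s.
Mass flux = Q·C = 0.0411 m³/s × 260 g/m³ = 10.69 g/s.
= 10.69 g/s × 86.4 = 923.3 kg/d.

923 kg/d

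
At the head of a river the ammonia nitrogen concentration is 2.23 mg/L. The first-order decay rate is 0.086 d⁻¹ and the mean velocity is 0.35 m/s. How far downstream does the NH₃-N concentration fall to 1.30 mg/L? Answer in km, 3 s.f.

190 km

From C = C₀·e^(−kt), t = ln(C₀/C)/k = ln(2.23/1.30)/0.086 = 0.5396/0.086 = 6.275 d.
Distance = v·t = 0.35 m/s × 5.421e+05 s = 1.898e+05 m = 189.8 km.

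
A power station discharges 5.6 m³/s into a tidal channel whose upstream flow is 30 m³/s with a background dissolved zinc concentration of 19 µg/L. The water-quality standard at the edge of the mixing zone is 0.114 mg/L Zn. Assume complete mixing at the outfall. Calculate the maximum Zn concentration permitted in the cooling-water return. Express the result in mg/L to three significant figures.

19 µg/L = 0.019 mg/L.
Mass balance: 0.114·35.6 = 5.6·Cₑ + 30·0.019.
Cₑ = (4.058 − 0.57) / 5.6 = 0.6229 mg/L.

0.623 mg/L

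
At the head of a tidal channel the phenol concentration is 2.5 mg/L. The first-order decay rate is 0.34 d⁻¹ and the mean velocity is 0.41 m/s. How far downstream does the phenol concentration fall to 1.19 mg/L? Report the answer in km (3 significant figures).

From C = C₀·e^(−kt), t = ln(C₀/C)/k = ln(2.5/1.19)/0.34 = 0.7423/0.34 = 2.183 d.
Distance = v·t = 0.41 m/s × 1.886e+05 s = 7.734e+04 m = 77.34 km.

77.3 km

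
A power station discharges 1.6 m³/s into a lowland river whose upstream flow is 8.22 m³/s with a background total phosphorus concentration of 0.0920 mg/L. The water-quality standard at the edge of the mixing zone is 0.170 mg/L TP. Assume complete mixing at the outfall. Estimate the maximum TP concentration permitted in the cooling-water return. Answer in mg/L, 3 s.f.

Mass balance: 0.17·9.82 = 1.6·Cₑ + 8.22·0.092.
Cₑ = (1.669 − 0.7562) / 1.6 = 0.5707 mg/L.

0.571 mg/L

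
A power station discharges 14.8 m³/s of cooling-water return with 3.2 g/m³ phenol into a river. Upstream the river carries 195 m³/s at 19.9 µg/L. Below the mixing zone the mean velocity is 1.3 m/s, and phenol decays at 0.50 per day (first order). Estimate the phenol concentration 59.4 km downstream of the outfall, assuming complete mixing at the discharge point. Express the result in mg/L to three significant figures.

0.187 mg/L

19.9 µg/L = 0.0199 mg/L.
After complete mixing, C₀ = (14.8·3.2 + 195·0.0199) / 209.8 = 0.2442 mg/L.
Travel time t = 5.94e+04 m / 1.3 m/s = 4.569e+04 s = 0.5288 d.
C = 0.2442·exp(−0.50·0.5288) = 0.2442·0.7676 = 0.1875 mg/L.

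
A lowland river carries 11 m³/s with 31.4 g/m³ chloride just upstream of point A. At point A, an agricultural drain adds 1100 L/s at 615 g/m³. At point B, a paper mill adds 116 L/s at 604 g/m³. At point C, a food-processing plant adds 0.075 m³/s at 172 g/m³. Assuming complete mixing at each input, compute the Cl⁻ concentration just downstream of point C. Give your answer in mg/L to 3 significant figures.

1100 L/s = 1.1 m³/s.
After input A: C = (11·31.4 + 1.1·615) / 12.1 = 84.45 mg/L.
116 L/s = 0.116 m³/s.
After input B: C = (12.1·84.45 + 0.116·604) / 12.22 = 89.39 mg/L.
After input C: C = (12.22·89.39 + 0.075·172) / 12.29 = 89.89 mg/L.

89.9 mg/L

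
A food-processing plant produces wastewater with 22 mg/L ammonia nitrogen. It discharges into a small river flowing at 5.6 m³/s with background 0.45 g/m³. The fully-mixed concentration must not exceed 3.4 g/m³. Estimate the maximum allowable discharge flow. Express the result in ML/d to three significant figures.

76.7 ML/d

Mass balance at complete mixing: C_std·(Q_w + Q_r) = Q_w·C_e + Q_r·C_b.
Rearranging, Q_w = Q_r·(C_std − C_b)/(C_e − C_std) = 5.6·(3.4 − 0.45) / (22 − 3.4) = 0.8882 m³/s.
= 76.74 ML/d.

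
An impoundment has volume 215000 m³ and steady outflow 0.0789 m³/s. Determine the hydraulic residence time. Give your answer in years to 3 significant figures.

0.0863 yr

Q = 0.0789 m³/s × 3.156e+07 s/yr = 2.49e+06 m³/yr.
Hydraulic residence time τ = V/Q = 215000/2.49e+06 = 0.08635 yr.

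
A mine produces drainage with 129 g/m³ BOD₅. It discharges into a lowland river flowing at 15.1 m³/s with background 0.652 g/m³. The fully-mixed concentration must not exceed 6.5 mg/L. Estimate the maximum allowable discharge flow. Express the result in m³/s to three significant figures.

0.721 m³/s

Mass balance at complete mixing: C_std·(Q_w + Q_r) = Q_w·C_e + Q_r·C_b.
Rearranging, Q_w = Q_r·(C_std − C_b)/(C_e − C_std) = 15.1·(6.5 − 0.652) / (129 − 6.5) = 0.7209 m³/s.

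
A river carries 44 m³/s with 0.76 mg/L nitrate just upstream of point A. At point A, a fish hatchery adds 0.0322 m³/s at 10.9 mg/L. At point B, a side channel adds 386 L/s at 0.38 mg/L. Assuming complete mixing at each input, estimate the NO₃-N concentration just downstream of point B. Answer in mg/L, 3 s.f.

After input A: C = (44·0.76 + 0.0322·10.9) / 44.03 = 0.7674 mg/L.
386 L/s = 0.386 m³/s.
After input B: C = (44.03·0.7674 + 0.386·0.38) / 44.42 = 0.764 mg/L.

0.764 mg/L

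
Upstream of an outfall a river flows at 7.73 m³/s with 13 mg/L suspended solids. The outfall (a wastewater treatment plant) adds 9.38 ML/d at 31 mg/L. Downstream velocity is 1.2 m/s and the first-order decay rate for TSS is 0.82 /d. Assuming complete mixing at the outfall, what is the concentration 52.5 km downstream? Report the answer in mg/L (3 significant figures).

9.38 ML/d = 0.1086 m³/s.
After complete mixing, C₀ = (0.1086·31 + 7.73·13) / 7.839 = 13.25 mg/L.
Travel time t = 5.25e+04 m / 1.2 m/s = 4.375e+04 s = 0.5064 d.
C = 13.25·exp(−0.82·0.5064) = 13.25·0.6602 = 8.747 mg/L.

8.75 mg/L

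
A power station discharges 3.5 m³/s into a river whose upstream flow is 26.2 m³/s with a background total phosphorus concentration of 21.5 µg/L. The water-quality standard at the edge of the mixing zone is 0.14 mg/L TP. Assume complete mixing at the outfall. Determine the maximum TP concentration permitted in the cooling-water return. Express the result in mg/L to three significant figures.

1.03 mg/L

21.5 µg/L = 0.0215 mg/L.
Mass balance: 0.14·29.7 = 3.5·Cₑ + 26.2·0.0215.
Cₑ = (4.158 − 0.5633) / 3.5 = 1.027 mg/L.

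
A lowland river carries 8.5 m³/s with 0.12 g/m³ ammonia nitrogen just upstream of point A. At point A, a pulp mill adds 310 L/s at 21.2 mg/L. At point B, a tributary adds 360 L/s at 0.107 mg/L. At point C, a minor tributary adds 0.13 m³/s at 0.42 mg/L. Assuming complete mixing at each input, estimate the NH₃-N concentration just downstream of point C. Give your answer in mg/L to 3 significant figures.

310 L/s = 0.31 m³/s.
After input A: C = (8.5·0.12 + 0.31·21.2) / 8.81 = 0.8617 mg/L.
360 L/s = 0.36 m³/s.
After input B: C = (8.81·0.8617 + 0.36·0.107) / 9.17 = 0.8321 mg/L.
After input C: C = (9.17·0.8321 + 0.13·0.42) / 9.3 = 0.8264 mg/L.

0.826 mg/L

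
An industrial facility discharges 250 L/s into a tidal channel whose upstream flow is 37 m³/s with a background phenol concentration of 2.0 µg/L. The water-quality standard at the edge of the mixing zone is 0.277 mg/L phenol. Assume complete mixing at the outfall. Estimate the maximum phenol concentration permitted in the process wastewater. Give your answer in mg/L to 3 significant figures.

250 L/s = 0.25 m³/s.
2.0 µg/L = 0.002 mg/L.
Mass balance: 0.277·37.25 = 0.25·Cₑ + 37·0.002.
Cₑ = (10.32 − 0.074) / 0.25 = 40.98 mg/L.

41.0 mg/L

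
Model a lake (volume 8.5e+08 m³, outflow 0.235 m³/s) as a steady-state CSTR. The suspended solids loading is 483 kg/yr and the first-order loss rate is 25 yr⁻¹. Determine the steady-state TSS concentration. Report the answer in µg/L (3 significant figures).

0.0227 µg/L

Outflow Q = 0.235 m³/s × 3.156e+07 s/yr = 7.416e+06 m³/yr.
Steady-state CSTR mass balance: W = Q·C + k·V·C, so C = W/(Q + kV).
Q + kV = 7.416e+06 + 25·8.5e+08 = 2.126e+10 m³/yr.
C = 483/2.126e+10 = 2.272e-08 kg/m³ = 2.272e-05 mg/L = 0.02272 µg/L.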